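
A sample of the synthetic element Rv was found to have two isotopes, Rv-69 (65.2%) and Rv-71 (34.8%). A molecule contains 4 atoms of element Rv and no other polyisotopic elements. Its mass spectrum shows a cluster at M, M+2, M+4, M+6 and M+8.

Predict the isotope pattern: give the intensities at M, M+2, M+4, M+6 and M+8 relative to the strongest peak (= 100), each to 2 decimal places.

Each Rv atom is independently Rv-69 (p = 0.652) or Rv-71 (q = 0.348); the cluster is the binomial expansion (p + q)^4.
P(M) = 0.652^4 = 0.180713
P(M+2) = 4 × 0.652^3 × 0.348^1 = 0.385818
P(M+4) = 6 × 0.652^2 × 0.348^2 = 0.308891
P(M+6) = 4 × 0.652^1 × 0.348^3 = 0.109912
P(M+8) = 0.348^4 = 0.014666
The M+2 peak is largest (0.385818); scaling to 100 gives 46.84 : 100.00 : 80.06 : 28.49 : 3.80.

46.84 : 100.00 : 80.06 : 28.49 : 3.80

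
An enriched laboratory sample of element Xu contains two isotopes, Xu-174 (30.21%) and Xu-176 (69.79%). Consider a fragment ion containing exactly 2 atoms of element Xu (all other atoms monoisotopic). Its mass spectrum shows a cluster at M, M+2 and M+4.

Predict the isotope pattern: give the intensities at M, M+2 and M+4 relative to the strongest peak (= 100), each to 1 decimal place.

Expanding (0.3021 + 0.6979)^2:
P(M) = 0.3021^2 = 0.091264
P(M+2) = 2 × 0.3021^1 × 0.6979^1 = 0.421671
P(M+4) = 0.6979^2 = 0.487064
The M+4 peak is largest (0.487064); scaling to 100 gives 18.7 : 86.6 : 100.0.

18.7 : 86.6 : 100.0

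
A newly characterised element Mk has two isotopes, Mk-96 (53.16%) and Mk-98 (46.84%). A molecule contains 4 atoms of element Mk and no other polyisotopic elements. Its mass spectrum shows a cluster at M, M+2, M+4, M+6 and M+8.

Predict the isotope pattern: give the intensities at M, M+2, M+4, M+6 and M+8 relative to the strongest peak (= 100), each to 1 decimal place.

Expanding (0.5316 + 0.4684)^4:
P(M) = 0.5316^4 = 0.079862
P(M+2) = 4 × 0.5316^3 × 0.4684^1 = 0.281470
P(M+4) = 6 × 0.5316^2 × 0.4684^2 = 0.372010
P(M+6) = 4 × 0.5316^1 × 0.4684^3 = 0.218522
P(M+8) = 0.4684^4 = 0.048136
The M+4 peak is largest (0.372010); scaling to 100 gives 21.5 : 75.7 : 100.0 : 58.7 : 12.9.

21.5 : 75.7 : 100.0 : 58.7 : 12.9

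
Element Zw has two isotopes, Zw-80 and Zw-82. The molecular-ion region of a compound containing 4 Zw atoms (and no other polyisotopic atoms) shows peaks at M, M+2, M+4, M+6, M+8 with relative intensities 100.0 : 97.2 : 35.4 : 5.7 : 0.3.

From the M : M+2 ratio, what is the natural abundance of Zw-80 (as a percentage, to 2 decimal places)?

If p is the fraction of Zw that is Zw-80, then I(M+2)/I(M) = [C(4,1)·p^3·(1−p)] / p^4 = 4·(1−p)/p = 97.2/100.0 = 0.9720
(1−p)/p = 0.9720/4 = 0.2430  ⇒  p = 1/(1 + 0.2430) = 0.8045
Zw-80: 80.45%, Zw-82: 19.55%.

80.45%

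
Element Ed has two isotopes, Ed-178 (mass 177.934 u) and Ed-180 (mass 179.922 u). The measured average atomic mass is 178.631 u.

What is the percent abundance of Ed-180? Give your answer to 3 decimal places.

35.060%

Writing the weighted mean with unknown fraction x of Ed-178:
177.934·x + 179.922·(1 − x) = 178.631
(177.934 − 179.922)·x = 178.631 − 179.922
x = -1.291 / -1.988 = 0.64940 → 64.940% Ed-178, 35.060% Ed-180.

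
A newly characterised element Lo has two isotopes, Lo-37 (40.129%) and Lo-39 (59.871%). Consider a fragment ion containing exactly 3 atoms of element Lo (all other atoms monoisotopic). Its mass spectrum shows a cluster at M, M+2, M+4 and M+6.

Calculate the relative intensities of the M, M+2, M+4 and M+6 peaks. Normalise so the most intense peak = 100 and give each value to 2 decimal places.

Each Lo atom is independently Lo-37 (p = 0.40129) or Lo-39 (q = 0.59871); the cluster is the binomial expansion (p + q)^3.
P(M) = 0.40129^3 = 0.064621
P(M+2) = 3 × 0.40129^2 × 0.59871^1 = 0.289237
P(M+4) = 3 × 0.40129^1 × 0.59871^2 = 0.431532
P(M+6) = 0.59871^3 = 0.214610
The M+4 peak is largest (0.431532); scaling to 100 gives 14.97 : 67.03 : 100.00 : 49.73.

14.97 : 67.03 : 100.00 : 49.73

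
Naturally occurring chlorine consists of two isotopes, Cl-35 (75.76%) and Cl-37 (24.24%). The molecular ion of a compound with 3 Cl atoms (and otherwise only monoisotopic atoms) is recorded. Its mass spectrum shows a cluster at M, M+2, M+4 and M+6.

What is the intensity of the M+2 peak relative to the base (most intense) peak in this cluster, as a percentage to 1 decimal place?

Term probabilities: M 0.4348, M+2 0.4174, M+4 0.1335, M+6 0.0142. Base peak = M.
P(M) = C(3,0) × 0.7576^3 × 0.2424^0 = 1 × 0.4348304 × 1.0000 = 0.434830 (base)
P(M+2) = C(3,1) × 0.7576^2 × 0.2424^1 = 3 × 0.57395776 × 0.2424 = 0.417382
Relative intensity = 0.417382 / 0.434830 × 100 = 96.0

96.0%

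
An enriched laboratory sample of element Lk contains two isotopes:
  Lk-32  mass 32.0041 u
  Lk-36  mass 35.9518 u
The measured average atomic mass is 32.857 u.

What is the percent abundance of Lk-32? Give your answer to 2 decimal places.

Let x be the fractional abundance of Lk-32; then Lk-36 has abundance 1 − x.
32.0041·x + 35.9518·(1 − x) = 32.857
(32.0041 − 35.9518)·x = 32.857 − 35.9518
x = -3.0948 / -3.9477 = 0.78395 → 78.40% Lk-32, 21.60% Lk-36.

78.40%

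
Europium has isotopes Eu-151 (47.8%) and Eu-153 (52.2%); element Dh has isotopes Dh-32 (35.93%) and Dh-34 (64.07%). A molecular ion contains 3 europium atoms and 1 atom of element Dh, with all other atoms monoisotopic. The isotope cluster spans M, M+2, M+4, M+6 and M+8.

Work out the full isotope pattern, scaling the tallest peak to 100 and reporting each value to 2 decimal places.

10.62 : 53.71 : 100.00 : 81.55 : 24.65

Europium pattern (n=3): 0.10921535 : 0.35780594 : 0.39074206 : 0.14223665
Element Dh pattern (n=1): 0.3593 : 0.6407
Convolve the two distributions (both contribute in 2-u steps):
  M: 0.10921535×0.3593 = 0.039241
  M+2: 0.10921535×0.6407 + 0.35780594×0.3593 = 0.198534
  M+4: 0.35780594×0.6407 + 0.39074206×0.3593 = 0.369640
  M+6: 0.39074206×0.6407 + 0.14223665×0.3593 = 0.301454
  M+8: 0.14223665×0.6407 = 0.091131
Scale to base peak (0.369640) = 100: 10.62 : 53.71 : 100.00 : 81.55 : 24.65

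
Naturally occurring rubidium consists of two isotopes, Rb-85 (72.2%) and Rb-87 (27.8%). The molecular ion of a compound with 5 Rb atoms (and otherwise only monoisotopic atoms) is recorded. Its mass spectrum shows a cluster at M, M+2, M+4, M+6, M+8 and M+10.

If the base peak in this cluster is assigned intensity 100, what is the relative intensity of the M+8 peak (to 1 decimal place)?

(0.722 + 0.278)^5 gives M 0.1962, M+2 0.3777, M+4 0.2909, M+6 0.1120, M+8 0.0216, M+10 0.0017; the largest is M+2.
P(M+2) = C(5,1) × 0.722^4 × 0.278^1 = 5 × 0.27173701 × 0.2780 = 0.377714 (base)
P(M+8) = C(5,4) × 0.722^1 × 0.278^4 = 5 × 0.7220 × 0.00597282 = 0.021562
Relative intensity = 0.021562 / 0.377714 × 100 = 5.7

5.7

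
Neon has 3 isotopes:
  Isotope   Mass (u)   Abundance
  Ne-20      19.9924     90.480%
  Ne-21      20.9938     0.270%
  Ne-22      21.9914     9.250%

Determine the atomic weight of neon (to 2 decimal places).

Weight each isotope mass by its fractional abundance: 0.90480 × 19.9924 + 0.00270 × 20.9938 + 0.09250 × 21.9914
= 18.08912 + 0.05668 + 2.03420 = 20.18000 u

20.18 u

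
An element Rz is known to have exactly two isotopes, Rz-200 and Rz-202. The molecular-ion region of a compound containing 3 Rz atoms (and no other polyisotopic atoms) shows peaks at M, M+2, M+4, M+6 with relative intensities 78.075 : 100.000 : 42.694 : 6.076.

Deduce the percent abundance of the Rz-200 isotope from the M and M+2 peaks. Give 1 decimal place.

If p is the fraction of Rz that is Rz-200, then I(M+2)/I(M) = [C(3,1)·p^2·(1−p)] / p^3 = 3·(1−p)/p = 100.000/78.075 = 1.2808
(1−p)/p = 1.2808/3 = 0.4269  ⇒  p = 1/(1 + 0.4269) = 0.7008
Rz-200: 70.1%, Rz-202: 29.9%.

70.1%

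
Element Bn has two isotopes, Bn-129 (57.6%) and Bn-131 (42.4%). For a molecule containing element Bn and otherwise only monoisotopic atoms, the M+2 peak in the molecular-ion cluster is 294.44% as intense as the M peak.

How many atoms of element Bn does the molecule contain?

4

For n independent Bn atoms, I(M+2)/I(M) = n · (abundance Bn-131) / (abundance Bn-129) = n · 0.424/0.576.
n = 2.9444 × 0.576/0.424 = 4.00 ≈ 4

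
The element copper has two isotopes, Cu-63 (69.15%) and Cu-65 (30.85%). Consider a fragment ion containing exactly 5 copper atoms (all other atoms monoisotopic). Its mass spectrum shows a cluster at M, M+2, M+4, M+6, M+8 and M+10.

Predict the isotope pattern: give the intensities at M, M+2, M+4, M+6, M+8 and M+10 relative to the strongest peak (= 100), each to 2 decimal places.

Expanding (0.6915 + 0.3085)^5:
P(M) = 0.6915^5 = 0.158111
P(M+2) = 5 × 0.6915^4 × 0.3085^1 = 0.352691
P(M+4) = 10 × 0.6915^3 × 0.3085^2 = 0.314693
P(M+6) = 10 × 0.6915^2 × 0.3085^3 = 0.140394
P(M+8) = 5 × 0.6915^1 × 0.3085^4 = 0.031317
P(M+10) = 0.3085^5 = 0.002794
The M+2 peak is largest (0.352691); scaling to 100 gives 44.83 : 100.00 : 89.23 : 39.81 : 8.88 : 0.79.

44.83 : 100.00 : 89.23 : 39.81 : 8.88 : 0.79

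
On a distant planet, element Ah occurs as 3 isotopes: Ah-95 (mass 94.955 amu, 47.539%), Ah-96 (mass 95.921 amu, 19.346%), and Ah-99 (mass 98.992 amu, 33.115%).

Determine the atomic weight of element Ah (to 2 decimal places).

Average mass = Σ (abundance × isotope mass) = 0.47539 × 94.955 + 0.19346 × 95.921 + 0.33115 × 98.992
= 45.1407 + 18.5569 + 32.7812 = 96.4788 amu

96.48 amu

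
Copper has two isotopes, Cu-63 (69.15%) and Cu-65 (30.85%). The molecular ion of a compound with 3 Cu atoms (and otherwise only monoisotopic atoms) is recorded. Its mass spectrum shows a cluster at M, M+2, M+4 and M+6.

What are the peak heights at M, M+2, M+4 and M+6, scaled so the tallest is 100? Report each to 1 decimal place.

Each Cu atom is independently Cu-63 (p = 0.6915) or Cu-65 (q = 0.3085); the cluster is the binomial expansion (p + q)^3.
P(M) = 0.6915^3 = 0.330656
P(M+2) = 3 × 0.6915^2 × 0.3085^1 = 0.442548
P(M+4) = 3 × 0.6915^1 × 0.3085^2 = 0.197435
P(M+6) = 0.3085^3 = 0.029361
The M+2 peak is largest (0.442548); scaling to 100 gives 74.7 : 100.0 : 44.6 : 6.6.

74.7 : 100.0 : 44.6 : 6.6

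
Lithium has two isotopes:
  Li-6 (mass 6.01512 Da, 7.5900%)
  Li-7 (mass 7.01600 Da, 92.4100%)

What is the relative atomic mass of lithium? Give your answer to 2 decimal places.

Weight each isotope mass by its fractional abundance: 0.075900 × 6.01512 + 0.924100 × 7.01600
= 0.456548 + 6.483486 = 6.940034 Da

6.94 Da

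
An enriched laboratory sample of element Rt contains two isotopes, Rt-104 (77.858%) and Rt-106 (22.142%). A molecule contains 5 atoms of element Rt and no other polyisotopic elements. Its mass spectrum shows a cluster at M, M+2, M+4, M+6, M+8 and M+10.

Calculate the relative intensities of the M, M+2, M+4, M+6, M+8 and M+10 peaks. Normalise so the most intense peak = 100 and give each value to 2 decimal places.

The 5 Rt atoms are independent, so intensities follow the terms of (0.77858 + 0.22142)^5.
P(M) = 0.77858^5 = 0.286099
P(M+2) = 5 × 0.77858^4 × 0.22142^1 = 0.406818
P(M+4) = 10 × 0.77858^3 × 0.22142^2 = 0.231389
P(M+6) = 10 × 0.77858^2 × 0.22142^3 = 0.065805
P(M+8) = 5 × 0.77858^1 × 0.22142^4 = 0.009357
P(M+10) = 0.22142^5 = 0.000532
The M+2 peak is largest (0.406818); scaling to 100 gives 70.33 : 100.00 : 56.88 : 16.18 : 2.30 : 0.13.

70.33 : 100.00 : 56.88 : 16.18 : 2.30 : 0.13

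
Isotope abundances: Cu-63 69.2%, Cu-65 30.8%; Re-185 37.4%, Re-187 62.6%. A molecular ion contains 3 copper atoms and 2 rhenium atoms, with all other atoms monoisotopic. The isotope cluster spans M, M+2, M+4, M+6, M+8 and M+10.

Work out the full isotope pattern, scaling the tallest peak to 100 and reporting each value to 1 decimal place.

12.7 : 59.5 : 100.0 : 74.0 : 24.9 : 3.1

Copper pattern (n=3): 0.33137389 : 0.44247034 : 0.19693766 : 0.02921811
Rhenium pattern (n=2): 0.139876 : 0.468248 : 0.391876
Convolve the two distributions (both contribute in 2-u steps):
  M: 0.33137389×0.139876 = 0.046351
  M+2: 0.33137389×0.468248 + 0.44247034×0.139876 = 0.217056
  M+4: 0.33137389×0.391876 + 0.44247034×0.468248 + 0.19693766×0.139876 = 0.364590
  M+6: 0.44247034×0.391876 + 0.19693766×0.468248 + 0.02921811×0.139876 = 0.269696
  M+8: 0.19693766×0.391876 + 0.02921811×0.468248 = 0.090856
  M+10: 0.02921811×0.391876 = 0.011450
Scale to base peak (0.364590) = 100: 12.7 : 59.5 : 100.0 : 74.0 : 24.9 : 3.1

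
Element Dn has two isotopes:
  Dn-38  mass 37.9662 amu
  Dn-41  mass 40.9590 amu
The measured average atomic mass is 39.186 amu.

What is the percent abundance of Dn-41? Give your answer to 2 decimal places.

40.76%

Let x be the fractional abundance of Dn-38; then Dn-41 has abundance 1 − x.
37.9662·x + 40.9590·(1 − x) = 39.186
(37.9662 − 40.9590)·x = 39.186 − 40.9590
x = -1.7730 / -2.9928 = 0.59242 → 59.24% Dn-38, 40.76% Dn-41.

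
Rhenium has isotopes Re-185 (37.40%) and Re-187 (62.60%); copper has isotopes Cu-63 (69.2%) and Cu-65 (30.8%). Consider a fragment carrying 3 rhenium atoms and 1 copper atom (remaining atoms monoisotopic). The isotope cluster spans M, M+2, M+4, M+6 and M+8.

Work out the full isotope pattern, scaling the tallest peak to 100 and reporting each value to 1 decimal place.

9.4 : 51.4 : 100.0 : 79.2 : 19.6

Rhenium pattern (n=3): 0.05231362 : 0.26268713 : 0.43968487 : 0.24531438
Copper pattern (n=1): 0.6920 : 0.3080
Convolve the two distributions (both contribute in 2-u steps):
  M: 0.05231362×0.6920 = 0.036201
  M+2: 0.05231362×0.3080 + 0.26268713×0.6920 = 0.197892
  M+4: 0.26268713×0.3080 + 0.43968487×0.6920 = 0.385170
  M+6: 0.43968487×0.3080 + 0.24531438×0.6920 = 0.305180
  M+8: 0.24531438×0.3080 = 0.075557
Scale to base peak (0.385170) = 100: 9.4 : 51.4 : 100.0 : 79.2 : 19.6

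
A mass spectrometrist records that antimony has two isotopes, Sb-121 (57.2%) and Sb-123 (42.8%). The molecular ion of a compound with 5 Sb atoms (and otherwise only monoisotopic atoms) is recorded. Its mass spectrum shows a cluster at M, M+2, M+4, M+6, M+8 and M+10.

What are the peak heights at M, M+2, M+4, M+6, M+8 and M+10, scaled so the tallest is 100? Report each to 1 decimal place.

Each Sb atom is independently Sb-121 (p = 0.572) or Sb-123 (q = 0.428); the cluster is the binomial expansion (p + q)^5.
P(M) = 0.572^5 = 0.061232
P(M+2) = 5 × 0.572^4 × 0.428^1 = 0.229086
P(M+4) = 10 × 0.572^3 × 0.428^2 = 0.342827
P(M+6) = 10 × 0.572^2 × 0.428^3 = 0.256521
P(M+8) = 5 × 0.572^1 × 0.428^4 = 0.095971
P(M+10) = 0.428^5 = 0.014362
The M+4 peak is largest (0.342827); scaling to 100 gives 17.9 : 66.8 : 100.0 : 74.8 : 28.0 : 4.2.

17.9 : 66.8 : 100.0 : 74.8 : 28.0 : 4.2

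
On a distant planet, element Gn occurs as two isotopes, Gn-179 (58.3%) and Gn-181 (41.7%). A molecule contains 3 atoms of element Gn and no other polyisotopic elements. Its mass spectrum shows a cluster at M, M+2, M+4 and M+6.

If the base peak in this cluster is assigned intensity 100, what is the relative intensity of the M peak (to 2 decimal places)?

(0.583 + 0.417)^3 gives M 0.1982, M+2 0.4252, M+4 0.3041, M+6 0.0725; the largest is M+2.
P(M+2) = C(3,1) × 0.583^2 × 0.417^1 = 3 × 0.339889 × 0.4170 = 0.425201 (base)
P(M) = C(3,0) × 0.583^3 × 0.417^0 = 1 × 0.19815529 × 1.0000 = 0.198155
Relative intensity = 0.198155 / 0.425201 × 100 = 46.60

46.60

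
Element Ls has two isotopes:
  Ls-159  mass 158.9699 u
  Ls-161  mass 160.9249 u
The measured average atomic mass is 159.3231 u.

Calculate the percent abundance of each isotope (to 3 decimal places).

Ls-159: 81.934%, Ls-161: 18.066%

Writing the weighted mean with unknown fraction x of Ls-159:
158.9699·x + 160.9249·(1 − x) = 159.3231
(158.9699 − 160.9249)·x = 159.3231 − 160.9249
x = -1.6018 / -1.9550 = 0.81934 → 81.934% Ls-159, 18.066% Ls-161.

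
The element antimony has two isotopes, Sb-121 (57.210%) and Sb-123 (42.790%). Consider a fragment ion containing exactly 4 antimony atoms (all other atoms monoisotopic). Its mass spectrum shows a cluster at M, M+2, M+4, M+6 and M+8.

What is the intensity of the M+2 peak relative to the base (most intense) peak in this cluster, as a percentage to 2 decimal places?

89.13%

Binomial terms of (0.57210 + 0.42790)^4: M 0.1071, M+2 0.3205, M+4 0.3596, M+6 0.1793, M+8 0.0335 → M+4 is the base peak.
P(M+4) = C(4,2) × 0.57210^2 × 0.42790^2 = 6 × 0.32729841 × 0.18309841 = 0.359567 (base)
P(M+2) = C(4,1) × 0.57210^3 × 0.42790^1 = 4 × 0.18724742 × 0.4279 = 0.320493
Relative intensity = 0.320493 / 0.359567 × 100 = 89.13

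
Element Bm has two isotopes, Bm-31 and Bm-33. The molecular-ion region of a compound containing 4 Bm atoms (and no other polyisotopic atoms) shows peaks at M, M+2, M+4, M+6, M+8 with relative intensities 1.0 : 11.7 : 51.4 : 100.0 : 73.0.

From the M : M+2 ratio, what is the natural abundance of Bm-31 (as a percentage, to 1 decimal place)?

Write p for the Bm-31 fraction. I(M+2)/I(M) = [C(4,1)·p^3·(1−p)] / p^4 = 4·(1−p)/p = 11.7/1.0 = 11.7000
(1−p)/p = 11.7000/4 = 2.9250  ⇒  p = 1/(1 + 2.9250) = 0.2548
Bm-31: 25.5%, Bm-33: 74.5%.

25.5%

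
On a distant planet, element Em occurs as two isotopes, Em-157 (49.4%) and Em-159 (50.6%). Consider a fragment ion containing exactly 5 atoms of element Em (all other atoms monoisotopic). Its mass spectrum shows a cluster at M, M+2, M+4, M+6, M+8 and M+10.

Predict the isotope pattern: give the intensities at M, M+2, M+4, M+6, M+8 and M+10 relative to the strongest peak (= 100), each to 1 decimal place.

9.3 : 47.7 : 97.6 : 100.0 : 51.2 : 10.5

Expanding (0.494 + 0.506)^5:
P(M) = 0.494^5 = 0.029419
P(M+2) = 5 × 0.494^4 × 0.506^1 = 0.150671
P(M+4) = 10 × 0.494^3 × 0.506^2 = 0.308661
P(M+6) = 10 × 0.494^2 × 0.506^3 = 0.316159
P(M+8) = 5 × 0.494^1 × 0.506^4 = 0.161919
P(M+10) = 0.506^5 = 0.033171
The M+6 peak is largest (0.316159); scaling to 100 gives 9.3 : 47.7 : 97.6 : 100.0 : 51.2 : 10.5.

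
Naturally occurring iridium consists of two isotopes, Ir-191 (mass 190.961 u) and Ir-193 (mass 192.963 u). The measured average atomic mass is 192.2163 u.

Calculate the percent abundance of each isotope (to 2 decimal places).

Ir-191: 37.30%, Ir-193: 62.70%

Writing the weighted mean with unknown fraction x of Ir-191:
190.961·x + 192.963·(1 − x) = 192.2163
(190.961 − 192.963)·x = 192.2163 − 192.963
x = -0.7467 / -2.002 = 0.37298 → 37.30% Ir-191, 62.70% Ir-193.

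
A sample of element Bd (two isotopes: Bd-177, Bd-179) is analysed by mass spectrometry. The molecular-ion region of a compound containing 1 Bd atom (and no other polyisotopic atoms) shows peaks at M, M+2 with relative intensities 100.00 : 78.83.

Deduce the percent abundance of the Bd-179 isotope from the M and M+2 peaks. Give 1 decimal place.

44.1%

Write p for the Bd-177 fraction. I(M+2)/I(M) = [C(1,1)·p^0·(1−p)] / p^1 = 1·(1−p)/p = 78.83/100.00 = 0.7883
(1−p)/p = 0.7883/1 = 0.7883  ⇒  p = 1/(1 + 0.7883) = 0.5592
Bd-177: 55.9%, Bd-179: 44.1%.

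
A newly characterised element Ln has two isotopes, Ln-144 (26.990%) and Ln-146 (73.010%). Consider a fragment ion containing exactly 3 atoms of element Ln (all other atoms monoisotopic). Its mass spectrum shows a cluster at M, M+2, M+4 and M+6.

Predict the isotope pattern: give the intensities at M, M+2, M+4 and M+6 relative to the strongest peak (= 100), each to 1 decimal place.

4.6 : 37.0 : 100.0 : 90.2

Each Ln atom is independently Ln-144 (p = 0.26990) or Ln-146 (q = 0.73010); the cluster is the binomial expansion (p + q)^3.
P(M) = 0.26990^3 = 0.019661
P(M+2) = 3 × 0.26990^2 × 0.73010^1 = 0.159555
P(M+4) = 3 × 0.26990^1 × 0.73010^2 = 0.431607
P(M+6) = 0.73010^3 = 0.389177
The M+4 peak is largest (0.431607); scaling to 100 gives 4.6 : 37.0 : 100.0 : 90.2.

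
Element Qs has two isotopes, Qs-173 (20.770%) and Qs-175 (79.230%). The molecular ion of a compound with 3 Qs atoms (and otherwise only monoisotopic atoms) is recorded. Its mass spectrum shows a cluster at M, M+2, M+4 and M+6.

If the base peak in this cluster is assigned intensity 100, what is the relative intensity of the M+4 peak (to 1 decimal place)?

78.6

Binomial terms of (0.20770 + 0.79230)^3: M 0.0090, M+2 0.1025, M+4 0.3911, M+6 0.4974 → M+6 is the base peak.
P(M+6) = C(3,3) × 0.20770^0 × 0.79230^3 = 1 × 1.0000 × 0.49735784 = 0.497358 (base)
P(M+4) = C(3,2) × 0.20770^1 × 0.79230^2 = 3 × 0.2077 × 0.62773929 = 0.391144
Relative intensity = 0.391144 / 0.497358 × 100 = 78.6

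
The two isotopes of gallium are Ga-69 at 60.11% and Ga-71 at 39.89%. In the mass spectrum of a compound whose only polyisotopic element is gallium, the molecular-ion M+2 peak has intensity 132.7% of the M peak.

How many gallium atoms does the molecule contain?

2

With n Ga atoms, P(M+2)/P(M) = C(n,1)·p^(n−1)q / p^n = n·q/p = n · 0.3989/0.6011.
n = 1.327 × 0.6011/0.3989 = 2.00 ≈ 2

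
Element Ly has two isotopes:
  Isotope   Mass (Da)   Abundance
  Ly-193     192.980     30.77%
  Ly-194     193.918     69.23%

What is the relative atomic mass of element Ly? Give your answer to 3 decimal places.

193.629 Da

Average mass = Σ (abundance × isotope mass) = 0.3077 × 192.980 + 0.6923 × 193.918
= 59.3799 + 134.2494 = 193.6293 Da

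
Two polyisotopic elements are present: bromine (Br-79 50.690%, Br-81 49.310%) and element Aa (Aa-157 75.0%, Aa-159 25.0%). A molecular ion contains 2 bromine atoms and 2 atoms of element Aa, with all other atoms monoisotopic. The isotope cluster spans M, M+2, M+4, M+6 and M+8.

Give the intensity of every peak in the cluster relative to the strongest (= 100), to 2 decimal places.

Bromine pattern (n=2): 0.25694761 : 0.49990478 : 0.24314761
Element Aa pattern (n=2): 0.5625 : 0.3750 : 0.0625
Convolve the two distributions (both contribute in 2-u steps):
  M: 0.25694761×0.5625 = 0.144533
  M+2: 0.25694761×0.3750 + 0.49990478×0.5625 = 0.377552
  M+4: 0.25694761×0.0625 + 0.49990478×0.3750 + 0.24314761×0.5625 = 0.340294
  M+6: 0.49990478×0.0625 + 0.24314761×0.3750 = 0.122424
  M+8: 0.24314761×0.0625 = 0.015197
Scale to base peak (0.377552) = 100: 38.28 : 100.00 : 90.13 : 32.43 : 4.03

38.28 : 100.00 : 90.13 : 32.43 : 4.03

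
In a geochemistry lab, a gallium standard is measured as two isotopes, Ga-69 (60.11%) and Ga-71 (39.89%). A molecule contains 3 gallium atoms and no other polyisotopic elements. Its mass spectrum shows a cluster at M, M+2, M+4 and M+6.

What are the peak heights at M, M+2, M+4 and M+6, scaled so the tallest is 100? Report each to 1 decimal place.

50.2 : 100.0 : 66.4 : 14.7

The 3 Ga atoms are independent, so intensities follow the terms of (0.6011 + 0.3989)^3.
P(M) = 0.6011^3 = 0.217190
P(M+2) = 3 × 0.6011^2 × 0.3989^1 = 0.432393
P(M+4) = 3 × 0.6011^1 × 0.3989^2 = 0.286943
P(M+6) = 0.3989^3 = 0.063473
The M+2 peak is largest (0.432393); scaling to 100 gives 50.2 : 100.0 : 66.4 : 14.7.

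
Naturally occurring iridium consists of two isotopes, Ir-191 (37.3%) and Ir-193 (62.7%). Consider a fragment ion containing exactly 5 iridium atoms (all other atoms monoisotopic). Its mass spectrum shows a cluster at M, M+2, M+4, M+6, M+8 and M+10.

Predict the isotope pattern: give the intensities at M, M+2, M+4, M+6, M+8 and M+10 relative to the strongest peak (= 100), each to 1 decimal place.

2.1 : 17.7 : 59.5 : 100.0 : 84.0 : 28.3

The 5 Ir atoms are independent, so intensities follow the terms of (0.373 + 0.627)^5.
P(M) = 0.373^5 = 0.007220
P(M+2) = 5 × 0.373^4 × 0.627^1 = 0.060684
P(M+4) = 10 × 0.373^3 × 0.627^2 = 0.204015
P(M+6) = 10 × 0.373^2 × 0.627^3 = 0.342942
P(M+8) = 5 × 0.373^1 × 0.627^4 = 0.288237
P(M+10) = 0.627^5 = 0.096903
The M+6 peak is largest (0.342942); scaling to 100 gives 2.1 : 17.7 : 59.5 : 100.0 : 84.0 : 28.3.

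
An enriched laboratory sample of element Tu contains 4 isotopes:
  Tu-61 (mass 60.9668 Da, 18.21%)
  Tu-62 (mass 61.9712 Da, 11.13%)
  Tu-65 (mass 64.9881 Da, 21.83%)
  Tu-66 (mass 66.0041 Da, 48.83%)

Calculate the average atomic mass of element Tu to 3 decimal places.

64.416 Da

Weight each isotope mass by its fractional abundance: 0.1821 × 60.9668 + 0.1113 × 61.9712 + 0.2183 × 64.9881 + 0.4883 × 66.0041
= 11.10205 + 6.89739 + 14.18690 + 32.22980 = 64.41614 Da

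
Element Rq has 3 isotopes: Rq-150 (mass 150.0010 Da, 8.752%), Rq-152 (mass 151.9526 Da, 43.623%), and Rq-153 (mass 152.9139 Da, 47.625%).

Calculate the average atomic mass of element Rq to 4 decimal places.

Weight each isotope mass by its fractional abundance: 0.08752 × 150.0010 + 0.43623 × 151.9526 + 0.47625 × 152.9139
= 13.12809 + 66.28628 + 72.82524 = 152.23961 Da

152.2396 Da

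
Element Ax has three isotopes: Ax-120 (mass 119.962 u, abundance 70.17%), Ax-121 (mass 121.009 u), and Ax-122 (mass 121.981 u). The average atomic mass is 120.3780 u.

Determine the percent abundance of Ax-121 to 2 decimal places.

Let x and y be the fractions of Ax-121 and Ax-122. Then x + y = 1 − 0.7017 = 0.2983 and 121.009x + 121.981y = 120.3780 − 0.7017×119.962 = 36.2006646.
Substituting: 121.009x + 121.981(0.2983 − x) = 36.2006646
(121.009 − 121.981)x = -0.1862677  ⇒  x = 0.19163, y = 0.10667
Ax-121: 19.16%, Ax-122: 10.67%.

19.16%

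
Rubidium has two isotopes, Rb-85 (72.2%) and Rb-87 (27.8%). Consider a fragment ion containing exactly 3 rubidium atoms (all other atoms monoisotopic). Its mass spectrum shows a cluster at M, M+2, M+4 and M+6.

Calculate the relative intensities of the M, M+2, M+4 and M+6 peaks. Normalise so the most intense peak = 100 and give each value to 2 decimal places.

86.57 : 100.00 : 38.50 : 4.94

Expanding (0.722 + 0.278)^3:
P(M) = 0.722^3 = 0.376367
P(M+2) = 3 × 0.722^2 × 0.278^1 = 0.434751
P(M+4) = 3 × 0.722^1 × 0.278^2 = 0.167397
P(M+6) = 0.278^3 = 0.021485
The M+2 peak is largest (0.434751); scaling to 100 gives 86.57 : 100.00 : 38.50 : 4.94.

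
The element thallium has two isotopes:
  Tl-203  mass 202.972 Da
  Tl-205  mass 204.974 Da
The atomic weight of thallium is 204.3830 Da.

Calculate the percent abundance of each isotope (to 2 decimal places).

Tl-203: 29.52%, Tl-205: 70.48%

Writing the weighted mean with unknown fraction x of Tl-203:
202.972·x + 204.974·(1 − x) = 204.3830
(202.972 − 204.974)·x = 204.3830 − 204.974
x = -0.5910 / -2.002 = 0.29520 → 29.52% Tl-203, 70.48% Tl-205.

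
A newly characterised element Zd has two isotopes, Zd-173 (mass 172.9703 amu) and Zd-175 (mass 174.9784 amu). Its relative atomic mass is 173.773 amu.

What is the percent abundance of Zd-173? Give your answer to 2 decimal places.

Let x be the fractional abundance of Zd-173; then Zd-175 has abundance 1 − x.
172.9703·x + 174.9784·(1 − x) = 173.773
(172.9703 − 174.9784)·x = 173.773 − 174.9784
x = -1.2054 / -2.0081 = 0.60027 → 60.03% Zd-173, 39.97% Zd-175.

60.03%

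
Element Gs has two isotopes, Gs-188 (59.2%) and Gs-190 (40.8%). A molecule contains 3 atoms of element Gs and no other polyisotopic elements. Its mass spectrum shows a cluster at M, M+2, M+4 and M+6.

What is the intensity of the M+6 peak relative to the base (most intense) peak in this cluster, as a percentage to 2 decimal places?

Term probabilities: M 0.2075, M+2 0.4290, M+4 0.2956, M+6 0.0679. Base peak = M+2.
P(M+2) = C(3,1) × 0.592^2 × 0.408^1 = 3 × 0.350464 × 0.4080 = 0.428968 (base)
P(M+6) = C(3,3) × 0.592^0 × 0.408^3 = 1 × 1.0000 × 0.06791731 = 0.067917
Relative intensity = 0.067917 / 0.428968 × 100 = 15.83

15.83%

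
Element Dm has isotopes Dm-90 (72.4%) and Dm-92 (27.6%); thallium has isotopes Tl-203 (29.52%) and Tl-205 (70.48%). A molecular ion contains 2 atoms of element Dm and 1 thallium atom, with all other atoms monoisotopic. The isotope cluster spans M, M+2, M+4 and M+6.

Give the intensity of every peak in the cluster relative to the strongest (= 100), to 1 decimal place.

Element Dm pattern (n=2): 0.524176 : 0.399648 : 0.076176
Thallium pattern (n=1): 0.2952 : 0.7048
Convolve the two distributions (both contribute in 2-u steps):
  M: 0.524176×0.2952 = 0.154737
  M+2: 0.524176×0.7048 + 0.399648×0.2952 = 0.487415
  M+4: 0.399648×0.7048 + 0.076176×0.2952 = 0.304159
  M+6: 0.076176×0.7048 = 0.053689
Scale to base peak (0.487415) = 100: 31.7 : 100.0 : 62.4 : 11.0

31.7 : 100.0 : 62.4 : 11.0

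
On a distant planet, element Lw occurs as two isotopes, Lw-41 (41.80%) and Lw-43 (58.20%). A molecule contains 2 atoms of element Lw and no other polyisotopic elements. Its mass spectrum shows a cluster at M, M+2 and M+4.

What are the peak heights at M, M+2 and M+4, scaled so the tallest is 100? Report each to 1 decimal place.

35.9 : 100.0 : 69.6

Expanding (0.4180 + 0.5820)^2:
P(M) = 0.4180^2 = 0.174724
P(M+2) = 2 × 0.4180^1 × 0.5820^1 = 0.486552
P(M+4) = 0.5820^2 = 0.338724
The M+2 peak is largest (0.486552); scaling to 100 gives 35.9 : 100.0 : 69.6.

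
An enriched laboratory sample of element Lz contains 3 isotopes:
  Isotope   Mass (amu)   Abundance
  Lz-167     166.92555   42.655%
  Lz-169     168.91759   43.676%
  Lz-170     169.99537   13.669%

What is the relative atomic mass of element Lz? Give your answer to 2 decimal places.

168.22 amu

The abundance-weighted mean is 0.42655 × 166.92555 + 0.43676 × 168.91759 + 0.13669 × 169.99537
= 71.202093 + 73.776447 + 23.236667 = 168.215207 amu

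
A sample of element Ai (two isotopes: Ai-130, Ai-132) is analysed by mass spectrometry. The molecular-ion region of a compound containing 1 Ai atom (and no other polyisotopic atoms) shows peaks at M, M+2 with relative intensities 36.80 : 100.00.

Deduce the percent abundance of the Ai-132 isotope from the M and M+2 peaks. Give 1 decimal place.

73.1%

Write p for the Ai-130 fraction. I(M+2)/I(M) = [C(1,1)·p^0·(1−p)] / p^1 = 1·(1−p)/p = 100.00/36.80 = 2.7174
(1−p)/p = 2.7174/1 = 2.7174  ⇒  p = 1/(1 + 2.7174) = 0.2690
Ai-130: 26.9%, Ai-132: 73.1%.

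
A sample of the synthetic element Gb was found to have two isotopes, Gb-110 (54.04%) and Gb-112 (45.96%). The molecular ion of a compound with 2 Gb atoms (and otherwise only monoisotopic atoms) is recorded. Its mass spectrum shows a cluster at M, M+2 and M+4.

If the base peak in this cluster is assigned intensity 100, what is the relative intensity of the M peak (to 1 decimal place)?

58.8

Term probabilities: M 0.2920, M+2 0.4967, M+4 0.2112. Base peak = M+2.
P(M+2) = C(2,1) × 0.5404^1 × 0.4596^1 = 2 × 0.5404 × 0.4596 = 0.496736 (base)
P(M) = C(2,0) × 0.5404^2 × 0.4596^0 = 1 × 0.29203216 × 1.0000 = 0.292032
Relative intensity = 0.292032 / 0.496736 × 100 = 58.8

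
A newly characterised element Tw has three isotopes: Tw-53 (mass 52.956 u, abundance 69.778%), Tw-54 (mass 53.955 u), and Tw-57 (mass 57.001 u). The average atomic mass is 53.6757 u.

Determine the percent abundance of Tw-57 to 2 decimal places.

13.72%

The remaining 30.222% is split between Tw-54 (fraction x) and Tw-57 (fraction 0.30222 − x).
Substituting: 53.955x + 57.001(0.30222 − x) = 16.72406232
(53.955 − 57.001)x = -0.5027799  ⇒  x = 0.16506, y = 0.13716
Tw-54: 16.51%, Tw-57: 13.72%.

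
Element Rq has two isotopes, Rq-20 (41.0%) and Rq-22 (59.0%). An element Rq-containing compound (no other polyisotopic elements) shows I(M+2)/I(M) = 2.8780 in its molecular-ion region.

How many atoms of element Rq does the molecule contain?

With n Rq atoms, P(M+2)/P(M) = C(n,1)·p^(n−1)q / p^n = n·q/p = n · 0.590/0.410.
n = 2.8780 × 0.410/0.590 = 2.00 ≈ 2

2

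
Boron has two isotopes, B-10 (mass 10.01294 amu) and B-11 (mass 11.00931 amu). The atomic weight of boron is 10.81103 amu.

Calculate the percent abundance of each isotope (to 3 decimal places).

With x = fraction of B-10 (so B-11 is 1 − x):
10.01294·x + 11.00931·(1 − x) = 10.81103
(10.01294 − 11.00931)·x = 10.81103 − 11.00931
x = -0.19828 / -0.99637 = 0.19900 → 19.900% B-10, 80.100% B-11.

B-10: 19.900%, B-11: 80.100%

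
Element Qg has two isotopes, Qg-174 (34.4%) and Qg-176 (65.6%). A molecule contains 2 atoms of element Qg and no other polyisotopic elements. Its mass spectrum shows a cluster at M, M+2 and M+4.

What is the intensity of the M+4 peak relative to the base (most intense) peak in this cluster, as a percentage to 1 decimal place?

95.3%

Term probabilities: M 0.1183, M+2 0.4513, M+4 0.4303. Base peak = M+2.
P(M+2) = C(2,1) × 0.344^1 × 0.656^1 = 2 × 0.3440 × 0.6560 = 0.451328 (base)
P(M+4) = C(2,2) × 0.344^0 × 0.656^2 = 1 × 1.0000 × 0.430336 = 0.430336
Relative intensity = 0.430336 / 0.451328 × 100 = 95.3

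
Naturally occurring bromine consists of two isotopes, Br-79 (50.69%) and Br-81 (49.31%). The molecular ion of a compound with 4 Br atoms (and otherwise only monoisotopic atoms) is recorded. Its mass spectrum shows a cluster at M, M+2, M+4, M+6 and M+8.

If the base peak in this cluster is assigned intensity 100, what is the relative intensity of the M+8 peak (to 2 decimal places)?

Term probabilities: M 0.0660, M+2 0.2569, M+4 0.3749, M+6 0.2431, M+8 0.0591. Base peak = M+4.
P(M+4) = C(4,2) × 0.5069^2 × 0.4931^2 = 6 × 0.25694761 × 0.24314761 = 0.374857 (base)
P(M+8) = C(4,4) × 0.5069^0 × 0.4931^4 = 1 × 1.0000 × 0.05912076 = 0.059121
Relative intensity = 0.059121 / 0.374857 × 100 = 15.77

15.77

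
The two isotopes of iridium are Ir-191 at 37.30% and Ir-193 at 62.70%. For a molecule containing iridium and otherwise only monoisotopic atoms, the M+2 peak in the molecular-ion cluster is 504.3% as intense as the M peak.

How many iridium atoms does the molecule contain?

With n Ir atoms, P(M+2)/P(M) = C(n,1)·p^(n−1)q / p^n = n·q/p = n · 0.6270/0.3730.
n = 5.043 × 0.3730/0.6270 = 3.00 ≈ 3

3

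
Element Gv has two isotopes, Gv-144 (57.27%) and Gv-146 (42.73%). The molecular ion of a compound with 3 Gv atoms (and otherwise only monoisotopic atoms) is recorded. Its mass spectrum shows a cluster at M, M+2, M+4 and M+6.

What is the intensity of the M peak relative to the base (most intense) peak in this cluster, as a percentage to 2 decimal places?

(0.5727 + 0.4273)^3 gives M 0.1878, M+2 0.4204, M+4 0.3137, M+6 0.0780; the largest is M+2.
P(M+2) = C(3,1) × 0.5727^2 × 0.4273^1 = 3 × 0.32798529 × 0.4273 = 0.420444 (base)
P(M) = C(3,0) × 0.5727^3 × 0.4273^0 = 1 × 0.18783718 × 1.0000 = 0.187837
Relative intensity = 0.187837 / 0.420444 × 100 = 44.68

44.68%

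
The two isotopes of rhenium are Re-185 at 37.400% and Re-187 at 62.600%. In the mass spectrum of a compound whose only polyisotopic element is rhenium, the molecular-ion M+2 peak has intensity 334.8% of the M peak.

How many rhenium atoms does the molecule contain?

2

For n independent Re atoms, I(M+2)/I(M) = n · (abundance Re-187) / (abundance Re-185) = n · 0.62600/0.37400.
n = 3.348 × 0.37400/0.62600 = 2.00 ≈ 2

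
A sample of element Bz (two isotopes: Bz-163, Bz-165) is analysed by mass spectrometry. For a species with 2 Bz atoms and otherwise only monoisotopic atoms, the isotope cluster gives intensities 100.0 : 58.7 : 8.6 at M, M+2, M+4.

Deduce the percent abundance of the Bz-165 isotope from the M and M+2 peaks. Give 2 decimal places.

Let p = fractional abundance of Bz-163. I(M+2)/I(M) = [C(2,1)·p^1·(1−p)] / p^2 = 2·(1−p)/p = 58.7/100.0 = 0.5870
(1−p)/p = 0.5870/2 = 0.2935  ⇒  p = 1/(1 + 0.2935) = 0.7731
Bz-163: 77.31%, Bz-165: 22.69%.

22.69%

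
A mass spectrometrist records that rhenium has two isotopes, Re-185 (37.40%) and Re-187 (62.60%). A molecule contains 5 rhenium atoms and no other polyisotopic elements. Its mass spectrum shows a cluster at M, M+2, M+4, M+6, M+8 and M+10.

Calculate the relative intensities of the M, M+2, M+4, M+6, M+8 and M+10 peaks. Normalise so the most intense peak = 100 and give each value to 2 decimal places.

2.13 : 17.85 : 59.74 : 100.00 : 83.69 : 28.02

Each Re atom is independently Re-185 (p = 0.3740) or Re-187 (q = 0.6260); the cluster is the binomial expansion (p + q)^5.
P(M) = 0.3740^5 = 0.007317
P(M+2) = 5 × 0.3740^4 × 0.6260^1 = 0.061239
P(M+4) = 10 × 0.3740^3 × 0.6260^2 = 0.205005
P(M+6) = 10 × 0.3740^2 × 0.6260^3 = 0.343136
P(M+8) = 5 × 0.3740^1 × 0.6260^4 = 0.287170
P(M+10) = 0.6260^5 = 0.096133
The M+6 peak is largest (0.343136); scaling to 100 gives 2.13 : 17.85 : 59.74 : 100.00 : 83.69 : 28.02.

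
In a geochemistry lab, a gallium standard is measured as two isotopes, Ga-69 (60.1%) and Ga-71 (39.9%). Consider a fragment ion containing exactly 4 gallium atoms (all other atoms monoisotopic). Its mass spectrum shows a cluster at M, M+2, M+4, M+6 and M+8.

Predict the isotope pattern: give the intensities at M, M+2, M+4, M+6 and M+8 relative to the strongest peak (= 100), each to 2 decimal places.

Expanding (0.601 + 0.399)^4:
P(M) = 0.601^4 = 0.130466
P(M+2) = 4 × 0.601^3 × 0.399^1 = 0.346463
P(M+4) = 6 × 0.601^2 × 0.399^2 = 0.345021
P(M+6) = 4 × 0.601^1 × 0.399^3 = 0.152705
P(M+8) = 0.399^4 = 0.025345
The M+2 peak is largest (0.346463); scaling to 100 gives 37.66 : 100.00 : 99.58 : 44.08 : 7.32.

37.66 : 100.00 : 99.58 : 44.08 : 7.32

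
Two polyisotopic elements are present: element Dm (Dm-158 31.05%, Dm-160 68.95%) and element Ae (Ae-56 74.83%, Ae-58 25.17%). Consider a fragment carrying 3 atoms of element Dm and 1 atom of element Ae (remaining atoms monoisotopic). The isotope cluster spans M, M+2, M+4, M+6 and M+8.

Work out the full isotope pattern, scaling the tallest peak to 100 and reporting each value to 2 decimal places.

5.87 : 41.08 : 100.00 : 93.49 : 21.62

Element Dm pattern (n=3): 0.02993538 : 0.1994246 : 0.44284465 : 0.32779537
Element Ae pattern (n=1): 0.7483 : 0.2517
Convolve the two distributions (both contribute in 2-u steps):
  M: 0.02993538×0.7483 = 0.022401
  M+2: 0.02993538×0.2517 + 0.1994246×0.7483 = 0.156764
  M+4: 0.1994246×0.2517 + 0.44284465×0.7483 = 0.381576
  M+6: 0.44284465×0.2517 + 0.32779537×0.7483 = 0.356753
  M+8: 0.32779537×0.2517 = 0.082506
Scale to base peak (0.381576) = 100: 5.87 : 41.08 : 100.00 : 93.49 : 21.62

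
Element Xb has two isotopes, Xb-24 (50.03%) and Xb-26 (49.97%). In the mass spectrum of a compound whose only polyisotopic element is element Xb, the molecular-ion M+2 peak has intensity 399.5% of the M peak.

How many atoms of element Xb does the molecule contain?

The M+2/M ratio from n Xb atoms is n · q/p = n · 0.4997/0.5003.
n = 3.995 × 0.5003/0.4997 = 4.00 ≈ 4

4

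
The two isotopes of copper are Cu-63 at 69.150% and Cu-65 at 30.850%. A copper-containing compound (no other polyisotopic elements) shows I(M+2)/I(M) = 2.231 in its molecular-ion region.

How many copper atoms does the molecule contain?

5

The M+2/M ratio from n Cu atoms is n · q/p = n · 0.30850/0.69150.
n = 2.231 × 0.69150/0.30850 = 5.00 ≈ 5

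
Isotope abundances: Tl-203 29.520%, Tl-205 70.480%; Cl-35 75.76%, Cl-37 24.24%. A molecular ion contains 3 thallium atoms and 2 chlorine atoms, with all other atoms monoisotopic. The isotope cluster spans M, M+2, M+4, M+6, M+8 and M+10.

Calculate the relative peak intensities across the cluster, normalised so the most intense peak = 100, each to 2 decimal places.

Thallium pattern (n=3): 0.02572463 : 0.18425524 : 0.43991564 : 0.35010449
Chlorine pattern (n=2): 0.57395776 : 0.36728448 : 0.05875776
Convolve the two distributions (both contribute in 2-u steps):
  M: 0.02572463×0.57395776 = 0.014765
  M+2: 0.02572463×0.36728448 + 0.18425524×0.57395776 = 0.115203
  M+4: 0.02572463×0.05875776 + 0.18425524×0.36728448 + 0.43991564×0.57395776 = 0.321679
  M+6: 0.18425524×0.05875776 + 0.43991564×0.36728448 + 0.35010449×0.57395776 = 0.373346
  M+8: 0.43991564×0.05875776 + 0.35010449×0.36728448 = 0.154436
  M+10: 0.35010449×0.05875776 = 0.020571
Scale to base peak (0.373346) = 100: 3.95 : 30.86 : 86.16 : 100.00 : 41.37 : 5.51

3.95 : 30.86 : 86.16 : 100.00 : 41.37 : 5.51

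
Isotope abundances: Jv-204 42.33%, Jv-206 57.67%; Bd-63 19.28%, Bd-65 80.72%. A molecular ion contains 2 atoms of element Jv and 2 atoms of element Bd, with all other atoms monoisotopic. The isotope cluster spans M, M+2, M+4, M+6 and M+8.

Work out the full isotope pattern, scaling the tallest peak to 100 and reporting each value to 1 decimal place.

Element Jv pattern (n=2): 0.17918289 : 0.48823422 : 0.33258289
Element Bd pattern (n=2): 0.03717184 : 0.31125632 : 0.65157184
Convolve the two distributions (both contribute in 2-u steps):
  M: 0.17918289×0.03717184 = 0.006661
  M+2: 0.17918289×0.31125632 + 0.48823422×0.03717184 = 0.073920
  M+4: 0.17918289×0.65157184 + 0.48823422×0.31125632 + 0.33258289×0.03717184 = 0.281079
  M+6: 0.48823422×0.65157184 + 0.33258289×0.31125632 = 0.421638
  M+8: 0.33258289×0.65157184 = 0.216702
Scale to base peak (0.421638) = 100: 1.6 : 17.5 : 66.7 : 100.0 : 51.4

1.6 : 17.5 : 66.7 : 100.0 : 51.4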